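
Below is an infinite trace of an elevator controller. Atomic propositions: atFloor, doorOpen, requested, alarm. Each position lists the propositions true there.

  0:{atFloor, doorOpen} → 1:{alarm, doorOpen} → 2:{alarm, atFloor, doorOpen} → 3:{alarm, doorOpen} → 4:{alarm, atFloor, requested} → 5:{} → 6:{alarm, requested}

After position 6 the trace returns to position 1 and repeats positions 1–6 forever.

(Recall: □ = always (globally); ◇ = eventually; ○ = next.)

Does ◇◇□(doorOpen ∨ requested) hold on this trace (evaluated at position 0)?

No

◇□(doorOpen ∨ requested) is false at every position 0..6, so it never becomes true and ◇◇□(doorOpen ∨ requested) fails.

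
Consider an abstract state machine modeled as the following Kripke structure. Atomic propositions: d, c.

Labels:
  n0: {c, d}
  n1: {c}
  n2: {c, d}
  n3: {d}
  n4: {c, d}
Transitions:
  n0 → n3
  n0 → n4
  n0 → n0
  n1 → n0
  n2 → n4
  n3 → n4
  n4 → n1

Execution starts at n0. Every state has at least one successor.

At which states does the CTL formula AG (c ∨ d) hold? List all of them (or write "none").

States satisfying c ∨ d: {n0, n1, n2, n3, n4}.
States satisfying AG (c ∨ d): {n0, n1, n2, n3, n4}.

{n0, n1, n2, n3, n4}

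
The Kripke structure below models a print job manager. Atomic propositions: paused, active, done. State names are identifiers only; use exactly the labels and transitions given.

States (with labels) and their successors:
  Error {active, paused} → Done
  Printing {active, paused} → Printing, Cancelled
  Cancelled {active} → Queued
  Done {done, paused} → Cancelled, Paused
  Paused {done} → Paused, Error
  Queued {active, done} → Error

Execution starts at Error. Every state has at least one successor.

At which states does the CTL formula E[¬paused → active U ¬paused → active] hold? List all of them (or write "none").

{Error, Printing, Cancelled, Done, Queued}

States satisfying ¬paused → active: {Error, Printing, Cancelled, Done, Queued}.
States satisfying E[¬paused → active U ¬paused → active]: {Error, Printing, Cancelled, Done, Queued}.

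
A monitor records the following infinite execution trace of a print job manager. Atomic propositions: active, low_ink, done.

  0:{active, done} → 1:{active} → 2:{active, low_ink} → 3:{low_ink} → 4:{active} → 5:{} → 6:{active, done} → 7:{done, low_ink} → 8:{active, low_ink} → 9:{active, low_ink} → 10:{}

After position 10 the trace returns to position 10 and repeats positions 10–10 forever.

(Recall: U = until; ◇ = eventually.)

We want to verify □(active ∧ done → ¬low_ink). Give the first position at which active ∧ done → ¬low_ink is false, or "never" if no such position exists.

never

active ∧ done → ¬low_ink holds at every position 0..10, and those are all the positions the trace ever visits, so the invariant □(active ∧ done → ¬low_ink) is never violated.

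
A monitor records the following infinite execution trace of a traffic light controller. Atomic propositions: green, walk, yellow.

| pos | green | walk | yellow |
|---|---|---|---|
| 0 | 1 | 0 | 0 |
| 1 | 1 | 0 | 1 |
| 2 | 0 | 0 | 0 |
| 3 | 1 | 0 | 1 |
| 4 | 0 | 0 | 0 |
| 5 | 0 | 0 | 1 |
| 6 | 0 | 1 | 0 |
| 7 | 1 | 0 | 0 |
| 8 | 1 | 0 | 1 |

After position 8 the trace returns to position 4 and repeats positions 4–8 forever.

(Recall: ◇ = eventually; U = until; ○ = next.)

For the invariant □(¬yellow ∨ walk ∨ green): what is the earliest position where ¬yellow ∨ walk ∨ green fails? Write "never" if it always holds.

5

Check ¬yellow ∨ walk ∨ green at each position in order: 0 ✓, 1 ✓, 2 ✓, 3 ✓, 4 ✓.
At position 5 the labels are {yellow}, so ¬yellow ∨ walk ∨ green is false there. This is the first violation.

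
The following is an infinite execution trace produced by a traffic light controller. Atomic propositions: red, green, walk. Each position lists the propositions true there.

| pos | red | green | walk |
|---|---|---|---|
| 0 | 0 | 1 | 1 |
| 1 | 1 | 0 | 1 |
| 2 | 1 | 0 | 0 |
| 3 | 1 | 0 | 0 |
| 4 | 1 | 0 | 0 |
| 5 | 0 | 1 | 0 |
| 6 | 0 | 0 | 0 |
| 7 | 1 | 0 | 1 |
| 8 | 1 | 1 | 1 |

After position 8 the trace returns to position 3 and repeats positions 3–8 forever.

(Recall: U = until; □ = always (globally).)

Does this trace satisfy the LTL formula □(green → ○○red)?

Satisfied

green → ○○red holds at every position 0..8, and those are all positions ever visited, so □(green → ○○red) holds.
Positions where green holds: 0, 5, 8.
Check ○○red at each: 0→ok, 5→ok, 8→ok.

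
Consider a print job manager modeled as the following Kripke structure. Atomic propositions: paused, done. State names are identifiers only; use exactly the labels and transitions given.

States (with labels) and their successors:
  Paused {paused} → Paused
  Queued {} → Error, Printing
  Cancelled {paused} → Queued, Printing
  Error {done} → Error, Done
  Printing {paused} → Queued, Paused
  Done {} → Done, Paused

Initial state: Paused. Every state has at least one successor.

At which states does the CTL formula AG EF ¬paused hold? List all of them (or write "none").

none

States satisfying EF ¬paused: {Queued, Cancelled, Error, Printing, Done}.
States satisfying AG EF ¬paused: ∅.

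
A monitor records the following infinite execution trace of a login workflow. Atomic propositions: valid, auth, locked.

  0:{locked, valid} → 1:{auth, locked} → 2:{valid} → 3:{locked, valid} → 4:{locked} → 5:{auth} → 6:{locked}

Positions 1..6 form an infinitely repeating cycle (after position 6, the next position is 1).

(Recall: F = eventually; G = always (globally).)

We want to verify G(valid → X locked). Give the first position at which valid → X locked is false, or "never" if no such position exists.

never

valid → X locked holds at every position 0..6, and those are all the positions the trace ever visits, so the invariant G(valid → X locked) is never violated.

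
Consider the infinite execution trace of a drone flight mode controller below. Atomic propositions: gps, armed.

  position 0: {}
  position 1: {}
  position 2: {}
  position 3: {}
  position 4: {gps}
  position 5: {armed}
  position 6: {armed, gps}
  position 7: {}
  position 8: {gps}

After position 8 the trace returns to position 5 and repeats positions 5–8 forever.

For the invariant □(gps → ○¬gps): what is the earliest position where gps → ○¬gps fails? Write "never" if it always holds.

gps → ○¬gps holds at every position 0..8, and those are all the positions the trace ever visits, so the invariant □(gps → ○¬gps) is never violated.

never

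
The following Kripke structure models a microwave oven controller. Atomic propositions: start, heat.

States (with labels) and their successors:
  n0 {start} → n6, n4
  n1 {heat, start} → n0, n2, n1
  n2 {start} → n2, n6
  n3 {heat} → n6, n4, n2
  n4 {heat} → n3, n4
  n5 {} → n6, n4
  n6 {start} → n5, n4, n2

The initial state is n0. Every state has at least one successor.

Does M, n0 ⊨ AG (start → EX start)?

Yes

States satisfying start → EX start: {n0, n1, n2, n3, n4, n5, n6}.
States satisfying AG (start → EX start): {n0, n1, n2, n3, n4, n5, n6}.
Every state reachable from n0 satisfies start → EX start.
n0 ∈ Sat(AG (start → EX start)).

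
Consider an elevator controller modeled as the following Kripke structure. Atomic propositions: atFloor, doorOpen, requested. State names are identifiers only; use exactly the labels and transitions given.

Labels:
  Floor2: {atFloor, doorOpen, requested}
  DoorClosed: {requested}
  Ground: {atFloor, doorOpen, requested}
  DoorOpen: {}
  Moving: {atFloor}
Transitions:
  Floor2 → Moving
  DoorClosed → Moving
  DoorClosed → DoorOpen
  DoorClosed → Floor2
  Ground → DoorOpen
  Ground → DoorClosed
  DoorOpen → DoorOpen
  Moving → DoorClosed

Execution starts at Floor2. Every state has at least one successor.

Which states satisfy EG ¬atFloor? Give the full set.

States satisfying ¬atFloor: {DoorClosed, DoorOpen}.
States satisfying EG ¬atFloor: {DoorClosed, DoorOpen}.

{DoorClosed, DoorOpen}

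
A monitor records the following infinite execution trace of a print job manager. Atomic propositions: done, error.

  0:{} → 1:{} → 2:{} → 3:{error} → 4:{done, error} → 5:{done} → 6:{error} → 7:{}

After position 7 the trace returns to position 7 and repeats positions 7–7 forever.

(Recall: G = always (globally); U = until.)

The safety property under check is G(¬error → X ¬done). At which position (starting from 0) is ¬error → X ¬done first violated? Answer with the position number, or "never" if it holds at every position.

¬error → X ¬done holds at every position 0..7, and those are all the positions the trace ever visits, so the invariant G(¬error → X ¬done) is never violated.

never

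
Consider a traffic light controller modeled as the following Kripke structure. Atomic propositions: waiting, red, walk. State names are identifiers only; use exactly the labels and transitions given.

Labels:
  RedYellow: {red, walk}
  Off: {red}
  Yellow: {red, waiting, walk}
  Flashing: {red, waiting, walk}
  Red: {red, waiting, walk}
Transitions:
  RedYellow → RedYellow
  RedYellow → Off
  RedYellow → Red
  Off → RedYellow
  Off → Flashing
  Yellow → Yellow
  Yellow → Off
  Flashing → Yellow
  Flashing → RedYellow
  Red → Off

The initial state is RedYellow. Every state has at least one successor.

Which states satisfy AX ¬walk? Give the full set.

States satisfying ¬walk: {Off}.
States satisfying AX ¬walk: {Red}.

{Red}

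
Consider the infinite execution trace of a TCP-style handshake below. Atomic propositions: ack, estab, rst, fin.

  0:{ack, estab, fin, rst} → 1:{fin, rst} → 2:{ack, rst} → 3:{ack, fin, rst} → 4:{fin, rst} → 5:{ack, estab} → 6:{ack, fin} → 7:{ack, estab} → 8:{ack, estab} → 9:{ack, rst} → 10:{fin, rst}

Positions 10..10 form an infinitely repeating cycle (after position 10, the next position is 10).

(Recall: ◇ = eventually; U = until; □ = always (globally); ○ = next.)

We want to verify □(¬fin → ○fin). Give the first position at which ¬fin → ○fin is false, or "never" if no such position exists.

7

Check ¬fin → ○fin at each position in order: 0 ✓, 1 ✓, 2 ✓, 3 ✓, 4 ✓, 5 ✓, 6 ✓.
At position 7 the labels are {ack, estab} and the next position 8 has {ack, estab}, so ¬fin → ○fin is false there. This is the first violation.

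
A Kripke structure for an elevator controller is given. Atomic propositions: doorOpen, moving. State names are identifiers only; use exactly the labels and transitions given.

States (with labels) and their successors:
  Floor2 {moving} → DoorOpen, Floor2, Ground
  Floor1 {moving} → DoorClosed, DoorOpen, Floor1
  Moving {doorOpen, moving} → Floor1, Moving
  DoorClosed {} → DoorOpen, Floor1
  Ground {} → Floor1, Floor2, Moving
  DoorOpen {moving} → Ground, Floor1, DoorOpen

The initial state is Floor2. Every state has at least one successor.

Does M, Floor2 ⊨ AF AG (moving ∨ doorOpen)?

States satisfying AG (moving ∨ doorOpen): ∅.
States satisfying AF AG (moving ∨ doorOpen): ∅.
There is a path from Floor2 along which AG (moving ∨ doorOpen) never holds.
Floor2 ∉ Sat(AF AG (moving ∨ doorOpen)).

No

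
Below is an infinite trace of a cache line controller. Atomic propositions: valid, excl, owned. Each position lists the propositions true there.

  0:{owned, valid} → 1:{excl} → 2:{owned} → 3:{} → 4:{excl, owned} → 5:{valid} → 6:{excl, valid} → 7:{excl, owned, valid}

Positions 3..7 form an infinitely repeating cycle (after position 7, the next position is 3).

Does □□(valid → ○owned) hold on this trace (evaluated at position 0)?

No

□(valid → ○owned) must hold at every position from 0 onward. It fails at position 0, so □□(valid → ○owned) is false.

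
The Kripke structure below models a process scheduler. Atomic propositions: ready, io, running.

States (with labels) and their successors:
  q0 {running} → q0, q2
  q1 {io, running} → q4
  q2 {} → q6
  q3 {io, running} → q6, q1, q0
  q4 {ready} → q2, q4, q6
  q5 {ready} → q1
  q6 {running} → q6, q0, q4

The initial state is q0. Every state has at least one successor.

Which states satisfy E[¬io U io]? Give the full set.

States satisfying ¬io: {q0, q2, q4, q5, q6}.
States satisfying io: {q1, q3}.
States satisfying E[¬io U io]: {q1, q3, q5}.

{q1, q3, q5}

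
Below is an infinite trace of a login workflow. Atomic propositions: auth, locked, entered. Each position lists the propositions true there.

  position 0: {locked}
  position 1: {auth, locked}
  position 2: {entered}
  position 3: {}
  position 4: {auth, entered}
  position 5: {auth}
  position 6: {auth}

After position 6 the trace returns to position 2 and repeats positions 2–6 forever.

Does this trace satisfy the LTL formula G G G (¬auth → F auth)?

Yes

G G (¬auth → F auth) holds at every position 0..6, and those are all positions ever visited, so G G G (¬auth → F auth) holds.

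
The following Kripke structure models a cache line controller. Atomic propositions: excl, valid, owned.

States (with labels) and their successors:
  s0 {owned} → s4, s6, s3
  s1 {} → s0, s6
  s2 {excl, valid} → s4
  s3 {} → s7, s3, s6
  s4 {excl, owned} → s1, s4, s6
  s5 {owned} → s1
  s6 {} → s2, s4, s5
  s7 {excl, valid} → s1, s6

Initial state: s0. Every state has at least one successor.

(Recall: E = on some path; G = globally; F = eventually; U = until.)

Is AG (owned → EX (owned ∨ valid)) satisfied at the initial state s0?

No

States satisfying owned → EX (owned ∨ valid): {s0, s1, s2, s3, s4, s6, s7}.
States satisfying AG (owned → EX (owned ∨ valid)): ∅.
s5 is reachable from s0 and violates owned → EX (owned ∨ valid), so AG fails at s0.
s0 ∉ Sat(AG (owned → EX (owned ∨ valid))).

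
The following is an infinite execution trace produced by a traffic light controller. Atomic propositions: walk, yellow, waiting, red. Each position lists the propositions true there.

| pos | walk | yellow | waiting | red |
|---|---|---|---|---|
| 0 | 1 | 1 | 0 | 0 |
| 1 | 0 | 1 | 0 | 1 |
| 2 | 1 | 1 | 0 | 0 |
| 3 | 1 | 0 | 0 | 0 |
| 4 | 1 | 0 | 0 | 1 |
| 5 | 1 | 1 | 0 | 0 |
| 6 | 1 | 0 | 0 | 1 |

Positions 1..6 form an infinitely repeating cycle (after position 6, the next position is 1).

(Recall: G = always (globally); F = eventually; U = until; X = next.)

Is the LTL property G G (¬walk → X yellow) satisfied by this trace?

Holds

G (¬walk → X yellow) holds at every position 0..6, and those are all positions ever visited, so G G (¬walk → X yellow) holds.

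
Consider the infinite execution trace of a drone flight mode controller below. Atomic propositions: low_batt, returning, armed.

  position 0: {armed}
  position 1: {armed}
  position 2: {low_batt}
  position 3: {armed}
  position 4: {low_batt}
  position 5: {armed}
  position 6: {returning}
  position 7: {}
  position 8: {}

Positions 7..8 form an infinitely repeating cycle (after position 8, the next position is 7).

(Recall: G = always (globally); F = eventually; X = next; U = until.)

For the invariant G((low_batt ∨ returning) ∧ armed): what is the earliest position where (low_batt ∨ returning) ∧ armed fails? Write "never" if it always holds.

At position 0 the labels are {armed}, so (low_batt ∨ returning) ∧ armed is false there. This is the first violation.

0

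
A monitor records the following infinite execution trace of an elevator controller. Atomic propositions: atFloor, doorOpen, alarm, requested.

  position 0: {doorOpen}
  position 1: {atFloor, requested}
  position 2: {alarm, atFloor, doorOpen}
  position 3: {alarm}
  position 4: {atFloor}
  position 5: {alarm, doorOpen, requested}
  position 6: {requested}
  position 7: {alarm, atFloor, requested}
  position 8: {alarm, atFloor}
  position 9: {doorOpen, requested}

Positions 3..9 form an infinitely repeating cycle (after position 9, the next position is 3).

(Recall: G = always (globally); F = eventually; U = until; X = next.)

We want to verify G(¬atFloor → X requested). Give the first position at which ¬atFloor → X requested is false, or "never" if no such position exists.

3

Check ¬atFloor → X requested at each position in order: 0 ✓, 1 ✓, 2 ✓.
At position 3 the labels are {alarm} and the next position 4 has {atFloor}, so ¬atFloor → X requested is false there. This is the first violation.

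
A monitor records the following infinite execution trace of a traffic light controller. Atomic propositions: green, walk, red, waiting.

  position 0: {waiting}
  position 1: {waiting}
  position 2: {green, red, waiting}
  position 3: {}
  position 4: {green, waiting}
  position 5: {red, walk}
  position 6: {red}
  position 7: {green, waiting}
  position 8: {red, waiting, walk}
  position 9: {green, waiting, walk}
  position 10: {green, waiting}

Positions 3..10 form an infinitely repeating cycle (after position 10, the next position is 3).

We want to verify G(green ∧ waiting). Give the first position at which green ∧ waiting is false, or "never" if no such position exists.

0

At position 0 the labels are {waiting}, so green ∧ waiting is false there. This is the first violation.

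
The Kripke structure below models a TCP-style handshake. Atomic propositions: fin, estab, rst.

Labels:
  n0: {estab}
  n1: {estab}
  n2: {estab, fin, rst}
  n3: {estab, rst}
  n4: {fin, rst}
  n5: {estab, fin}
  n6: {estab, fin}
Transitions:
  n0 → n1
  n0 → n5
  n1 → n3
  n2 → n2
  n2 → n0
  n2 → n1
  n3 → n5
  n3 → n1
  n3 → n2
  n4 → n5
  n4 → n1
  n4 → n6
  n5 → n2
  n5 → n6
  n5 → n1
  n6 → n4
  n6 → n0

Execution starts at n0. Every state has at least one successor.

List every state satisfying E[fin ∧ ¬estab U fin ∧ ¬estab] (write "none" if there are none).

States satisfying fin ∧ ¬estab: {n4}.
States satisfying E[fin ∧ ¬estab U fin ∧ ¬estab]: {n4}.

{n4}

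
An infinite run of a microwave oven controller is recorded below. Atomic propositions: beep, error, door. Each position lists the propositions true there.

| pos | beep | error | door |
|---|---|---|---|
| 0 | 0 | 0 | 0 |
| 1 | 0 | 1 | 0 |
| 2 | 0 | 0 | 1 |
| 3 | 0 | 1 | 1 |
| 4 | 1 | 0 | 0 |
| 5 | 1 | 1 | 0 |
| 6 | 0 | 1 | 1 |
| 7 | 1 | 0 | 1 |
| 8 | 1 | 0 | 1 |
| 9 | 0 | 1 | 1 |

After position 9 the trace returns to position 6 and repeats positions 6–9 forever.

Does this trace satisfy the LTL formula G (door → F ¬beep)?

Yes

door → F ¬beep holds at every position 0..9, and those are all positions ever visited, so G (door → F ¬beep) holds.
Positions where door holds: 2, 3, 6, 7, 8, 9.
Check F ¬beep at each: 2→ok, 3→ok, 6→ok, 7→ok, 8→ok, 9→ok.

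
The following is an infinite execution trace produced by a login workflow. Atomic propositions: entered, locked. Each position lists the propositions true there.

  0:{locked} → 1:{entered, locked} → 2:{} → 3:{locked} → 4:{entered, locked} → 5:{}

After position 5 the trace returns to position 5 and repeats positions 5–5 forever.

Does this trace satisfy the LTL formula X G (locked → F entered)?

Satisfied

The position after 0 is 1; G (locked → F entered) is true there.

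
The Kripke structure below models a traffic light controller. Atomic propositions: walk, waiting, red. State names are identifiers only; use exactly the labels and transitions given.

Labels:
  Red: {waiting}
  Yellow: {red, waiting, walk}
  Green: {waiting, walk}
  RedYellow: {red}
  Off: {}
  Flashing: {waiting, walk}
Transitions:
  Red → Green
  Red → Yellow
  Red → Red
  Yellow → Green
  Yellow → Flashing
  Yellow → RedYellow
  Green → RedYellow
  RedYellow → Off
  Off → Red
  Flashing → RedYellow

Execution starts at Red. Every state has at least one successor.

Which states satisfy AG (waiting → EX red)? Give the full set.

{Red, Yellow, Green, RedYellow, Off, Flashing}

States satisfying waiting → EX red: {Red, Yellow, Green, RedYellow, Off, Flashing}.
States satisfying AG (waiting → EX red): {Red, Yellow, Green, RedYellow, Off, Flashing}.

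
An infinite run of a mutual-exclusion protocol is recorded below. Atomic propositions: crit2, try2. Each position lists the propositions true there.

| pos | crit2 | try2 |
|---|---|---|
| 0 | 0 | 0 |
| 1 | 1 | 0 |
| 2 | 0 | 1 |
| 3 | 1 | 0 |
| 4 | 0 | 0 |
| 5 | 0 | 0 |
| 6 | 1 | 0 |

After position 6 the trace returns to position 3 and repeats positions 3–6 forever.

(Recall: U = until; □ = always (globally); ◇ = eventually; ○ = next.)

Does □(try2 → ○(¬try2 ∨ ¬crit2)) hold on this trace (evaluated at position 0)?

try2 → ○(¬try2 ∨ ¬crit2) holds at every position 0..6, and those are all positions ever visited, so □(try2 → ○(¬try2 ∨ ¬crit2)) holds.
Positions where try2 holds: 2.
Check ○(¬try2 ∨ ¬crit2) at each: 2→ok.

Satisfied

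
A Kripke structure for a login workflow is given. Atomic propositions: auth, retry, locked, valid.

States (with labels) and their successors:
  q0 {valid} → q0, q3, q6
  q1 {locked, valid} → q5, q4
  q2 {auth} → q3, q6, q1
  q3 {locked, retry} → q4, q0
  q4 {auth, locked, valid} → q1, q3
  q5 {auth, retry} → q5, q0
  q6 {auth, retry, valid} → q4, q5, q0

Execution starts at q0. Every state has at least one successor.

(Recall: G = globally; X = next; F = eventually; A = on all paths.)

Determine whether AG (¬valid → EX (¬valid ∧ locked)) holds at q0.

States satisfying ¬valid → EX (¬valid ∧ locked): {q0, q1, q2, q4, q6}.
States satisfying AG (¬valid → EX (¬valid ∧ locked)): ∅.
q3 is reachable from q0 and violates ¬valid → EX (¬valid ∧ locked), so AG fails at q0.
q0 ∉ Sat(AG (¬valid → EX (¬valid ∧ locked))).

Violated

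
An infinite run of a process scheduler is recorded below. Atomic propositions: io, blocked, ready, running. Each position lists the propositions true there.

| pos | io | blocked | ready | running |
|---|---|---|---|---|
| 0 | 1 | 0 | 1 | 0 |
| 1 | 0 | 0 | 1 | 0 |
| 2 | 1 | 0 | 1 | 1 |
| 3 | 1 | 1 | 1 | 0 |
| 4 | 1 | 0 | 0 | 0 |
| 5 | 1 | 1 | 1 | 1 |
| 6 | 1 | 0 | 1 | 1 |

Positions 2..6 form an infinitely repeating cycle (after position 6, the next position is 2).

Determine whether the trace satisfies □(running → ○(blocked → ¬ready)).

Does not hold

running → ○(blocked → ¬ready) must hold at every position from 0 onward. It fails at position 2, so □(running → ○(blocked → ¬ready)) is false.
Positions where running holds: 2, 5, 6.
Check ○(blocked → ¬ready) at each: 2→fails, 5→ok, 6→ok.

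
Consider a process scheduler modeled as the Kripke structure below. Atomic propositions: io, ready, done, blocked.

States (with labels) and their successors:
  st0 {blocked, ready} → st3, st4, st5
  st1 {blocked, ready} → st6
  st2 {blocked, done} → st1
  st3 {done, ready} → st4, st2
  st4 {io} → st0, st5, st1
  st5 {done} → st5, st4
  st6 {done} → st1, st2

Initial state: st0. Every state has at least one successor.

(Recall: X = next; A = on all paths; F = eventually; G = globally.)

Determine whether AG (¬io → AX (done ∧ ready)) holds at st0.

States satisfying ¬io → AX (done ∧ ready): {st4}.
States satisfying AG (¬io → AX (done ∧ ready)): ∅.
st0 is reachable from st0 and violates ¬io → AX (done ∧ ready), so AG fails at st0.
st0 ∉ Sat(AG (¬io → AX (done ∧ ready))).

Does not hold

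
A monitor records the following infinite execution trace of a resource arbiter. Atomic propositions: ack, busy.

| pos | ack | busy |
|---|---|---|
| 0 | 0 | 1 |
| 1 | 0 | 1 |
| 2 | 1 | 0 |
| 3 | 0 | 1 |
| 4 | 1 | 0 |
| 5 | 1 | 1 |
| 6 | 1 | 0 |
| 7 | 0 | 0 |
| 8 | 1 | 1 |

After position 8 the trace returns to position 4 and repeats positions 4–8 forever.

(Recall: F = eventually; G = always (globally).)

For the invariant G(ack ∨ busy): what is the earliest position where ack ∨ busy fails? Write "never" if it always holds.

Check ack ∨ busy at each position in order: 0 ✓, 1 ✓, 2 ✓, 3 ✓, 4 ✓, 5 ✓, 6 ✓.
At position 7 the labels are {}, so ack ∨ busy is false there. This is the first violation.

7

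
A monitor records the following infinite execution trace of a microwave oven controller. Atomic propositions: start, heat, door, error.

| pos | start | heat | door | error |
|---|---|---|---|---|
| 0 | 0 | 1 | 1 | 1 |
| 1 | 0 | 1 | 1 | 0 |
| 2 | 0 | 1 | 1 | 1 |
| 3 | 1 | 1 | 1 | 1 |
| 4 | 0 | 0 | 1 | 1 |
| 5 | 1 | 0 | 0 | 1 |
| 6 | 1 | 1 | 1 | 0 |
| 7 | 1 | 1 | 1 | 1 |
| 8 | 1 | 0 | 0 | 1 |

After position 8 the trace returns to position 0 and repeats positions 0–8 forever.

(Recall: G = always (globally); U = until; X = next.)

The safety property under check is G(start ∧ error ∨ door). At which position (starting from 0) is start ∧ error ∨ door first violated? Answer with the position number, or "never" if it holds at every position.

never

start ∧ error ∨ door holds at every position 0..8, and those are all the positions the trace ever visits, so the invariant G(start ∧ error ∨ door) is never violated.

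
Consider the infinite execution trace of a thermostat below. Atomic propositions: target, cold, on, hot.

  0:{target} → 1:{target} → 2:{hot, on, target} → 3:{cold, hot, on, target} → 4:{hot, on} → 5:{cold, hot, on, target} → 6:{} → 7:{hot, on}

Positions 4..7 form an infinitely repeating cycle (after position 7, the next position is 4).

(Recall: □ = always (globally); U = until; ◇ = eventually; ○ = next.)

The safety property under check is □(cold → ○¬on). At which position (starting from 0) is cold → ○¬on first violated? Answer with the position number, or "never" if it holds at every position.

3

Check cold → ○¬on at each position in order: 0 ✓, 1 ✓, 2 ✓.
At position 3 the labels are {cold, hot, on, target} and the next position 4 has {hot, on}, so cold → ○¬on is false there. This is the first violation.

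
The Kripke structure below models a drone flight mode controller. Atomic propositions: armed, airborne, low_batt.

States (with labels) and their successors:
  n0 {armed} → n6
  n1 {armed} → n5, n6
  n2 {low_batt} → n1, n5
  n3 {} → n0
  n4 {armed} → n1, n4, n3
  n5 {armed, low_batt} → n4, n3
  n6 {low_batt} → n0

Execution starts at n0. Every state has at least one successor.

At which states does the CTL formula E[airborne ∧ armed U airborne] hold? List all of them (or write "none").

States satisfying airborne ∧ armed: ∅.
States satisfying airborne: ∅.
States satisfying E[airborne ∧ armed U airborne]: ∅.

none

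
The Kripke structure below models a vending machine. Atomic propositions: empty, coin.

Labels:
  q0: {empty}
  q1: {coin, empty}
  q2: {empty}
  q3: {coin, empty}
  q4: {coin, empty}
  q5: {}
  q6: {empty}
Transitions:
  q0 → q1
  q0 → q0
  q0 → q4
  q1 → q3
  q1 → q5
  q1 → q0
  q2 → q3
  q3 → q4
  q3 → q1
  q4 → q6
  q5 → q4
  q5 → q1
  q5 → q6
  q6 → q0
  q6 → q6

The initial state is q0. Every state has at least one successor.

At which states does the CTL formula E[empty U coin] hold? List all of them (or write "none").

{q0, q1, q2, q3, q4, q6}

States satisfying empty: {q0, q1, q2, q3, q4, q6}.
States satisfying coin: {q1, q3, q4}.
States satisfying E[empty U coin]: {q0, q1, q2, q3, q4, q6}.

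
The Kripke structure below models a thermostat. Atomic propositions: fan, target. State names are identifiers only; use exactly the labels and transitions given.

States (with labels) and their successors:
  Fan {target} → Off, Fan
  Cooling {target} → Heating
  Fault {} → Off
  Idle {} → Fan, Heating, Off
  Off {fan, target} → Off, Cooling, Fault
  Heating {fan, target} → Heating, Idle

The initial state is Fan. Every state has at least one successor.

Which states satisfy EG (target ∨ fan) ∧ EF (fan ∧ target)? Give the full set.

{Fan, Cooling, Off, Heating}

States satisfying target ∨ fan: {Fan, Cooling, Off, Heating}.
States satisfying EG (target ∨ fan): {Fan, Cooling, Off, Heating}.
States satisfying fan ∧ target: {Off, Heating}.
States satisfying EF (fan ∧ target): {Fan, Cooling, Fault, Idle, Off, Heating}.
States satisfying EG (target ∨ fan) ∧ EF (fan ∧ target): {Fan, Cooling, Off, Heating}.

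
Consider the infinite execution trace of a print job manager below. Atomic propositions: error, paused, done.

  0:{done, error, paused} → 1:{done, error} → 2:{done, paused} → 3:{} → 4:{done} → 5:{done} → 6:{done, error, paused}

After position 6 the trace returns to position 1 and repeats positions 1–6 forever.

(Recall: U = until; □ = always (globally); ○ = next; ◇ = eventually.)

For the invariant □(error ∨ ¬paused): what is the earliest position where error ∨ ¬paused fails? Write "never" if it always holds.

2

Check error ∨ ¬paused at each position in order: 0 ✓, 1 ✓.
At position 2 the labels are {done, paused}, so error ∨ ¬paused is false there. This is the first violation.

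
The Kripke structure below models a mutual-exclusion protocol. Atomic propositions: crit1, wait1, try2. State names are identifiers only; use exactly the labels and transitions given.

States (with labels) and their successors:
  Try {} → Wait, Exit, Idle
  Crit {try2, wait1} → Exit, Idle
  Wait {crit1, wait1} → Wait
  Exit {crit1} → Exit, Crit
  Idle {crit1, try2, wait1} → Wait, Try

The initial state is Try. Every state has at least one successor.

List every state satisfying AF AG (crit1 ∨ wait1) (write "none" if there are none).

{Wait}

States satisfying AG (crit1 ∨ wait1): {Wait}.
States satisfying AF AG (crit1 ∨ wait1): {Wait}.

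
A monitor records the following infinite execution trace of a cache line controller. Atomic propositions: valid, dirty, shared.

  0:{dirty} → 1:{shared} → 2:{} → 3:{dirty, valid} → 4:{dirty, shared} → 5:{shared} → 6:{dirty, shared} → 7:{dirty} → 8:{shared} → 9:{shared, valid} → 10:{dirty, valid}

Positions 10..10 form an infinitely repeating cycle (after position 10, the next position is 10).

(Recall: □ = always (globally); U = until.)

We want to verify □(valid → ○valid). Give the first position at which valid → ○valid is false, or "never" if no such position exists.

3

Check valid → ○valid at each position in order: 0 ✓, 1 ✓, 2 ✓.
At position 3 the labels are {dirty, valid} and the next position 4 has {dirty, shared}, so valid → ○valid is false there. This is the first violation.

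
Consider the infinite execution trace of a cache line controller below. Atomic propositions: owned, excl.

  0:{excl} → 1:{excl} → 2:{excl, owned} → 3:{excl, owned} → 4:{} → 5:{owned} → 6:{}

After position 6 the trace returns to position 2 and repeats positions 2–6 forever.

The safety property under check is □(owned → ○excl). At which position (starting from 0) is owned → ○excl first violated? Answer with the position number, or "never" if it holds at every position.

3

Check owned → ○excl at each position in order: 0 ✓, 1 ✓, 2 ✓.
At position 3 the labels are {excl, owned} and the next position 4 has {}, so owned → ○excl is false there. This is the first violation.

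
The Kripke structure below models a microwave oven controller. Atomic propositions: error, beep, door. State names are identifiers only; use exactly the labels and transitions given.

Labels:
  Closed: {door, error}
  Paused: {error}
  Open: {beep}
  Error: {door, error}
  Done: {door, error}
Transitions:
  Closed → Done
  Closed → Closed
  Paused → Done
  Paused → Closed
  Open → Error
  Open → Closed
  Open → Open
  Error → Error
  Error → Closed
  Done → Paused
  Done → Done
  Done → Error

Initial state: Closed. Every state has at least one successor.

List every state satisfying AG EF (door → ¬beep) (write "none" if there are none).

{Closed, Paused, Open, Error, Done}

States satisfying EF (door → ¬beep): {Closed, Paused, Open, Error, Done}.
States satisfying AG EF (door → ¬beep): {Closed, Paused, Open, Error, Done}.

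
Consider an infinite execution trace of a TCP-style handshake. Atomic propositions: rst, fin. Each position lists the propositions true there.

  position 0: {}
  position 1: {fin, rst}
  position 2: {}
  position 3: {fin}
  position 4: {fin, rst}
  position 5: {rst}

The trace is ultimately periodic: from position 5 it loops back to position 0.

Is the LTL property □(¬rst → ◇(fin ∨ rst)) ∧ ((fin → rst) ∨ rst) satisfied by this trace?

Holds

¬rst → ◇(fin ∨ rst) holds at every position 0..5, and those are all positions ever visited, so □(¬rst → ◇(fin ∨ rst)) holds.
Positions where ¬rst holds: 0, 2, 3.
Check ◇(fin ∨ rst) at each: 0→ok, 2→ok, 3→ok.
At position 0: □(¬rst → ◇(fin ∨ rst)) is true; (fin → rst) ∨ rst is true; so □(¬rst → ◇(fin ∨ rst)) ∧ ((fin → rst) ∨ rst) is true.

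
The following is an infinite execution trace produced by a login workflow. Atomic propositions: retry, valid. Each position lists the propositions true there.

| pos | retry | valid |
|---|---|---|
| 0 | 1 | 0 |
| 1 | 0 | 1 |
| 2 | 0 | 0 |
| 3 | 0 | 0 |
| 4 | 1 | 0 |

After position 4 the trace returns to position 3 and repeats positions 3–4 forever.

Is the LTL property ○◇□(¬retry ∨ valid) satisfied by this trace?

Violated

The position after 0 is 1; ◇□(¬retry ∨ valid) is false there.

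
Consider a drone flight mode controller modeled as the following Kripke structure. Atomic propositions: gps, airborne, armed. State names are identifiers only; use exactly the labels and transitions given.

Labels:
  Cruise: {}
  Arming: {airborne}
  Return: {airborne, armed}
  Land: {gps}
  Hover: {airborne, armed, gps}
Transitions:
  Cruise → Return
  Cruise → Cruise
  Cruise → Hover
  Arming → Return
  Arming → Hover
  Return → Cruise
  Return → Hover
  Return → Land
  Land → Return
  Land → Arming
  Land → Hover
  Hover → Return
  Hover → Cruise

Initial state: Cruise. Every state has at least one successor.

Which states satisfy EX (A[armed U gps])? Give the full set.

States satisfying A[armed U gps]: {Land, Hover}.
States satisfying EX (A[armed U gps]): {Cruise, Arming, Return, Land}.

{Cruise, Arming, Return, Land}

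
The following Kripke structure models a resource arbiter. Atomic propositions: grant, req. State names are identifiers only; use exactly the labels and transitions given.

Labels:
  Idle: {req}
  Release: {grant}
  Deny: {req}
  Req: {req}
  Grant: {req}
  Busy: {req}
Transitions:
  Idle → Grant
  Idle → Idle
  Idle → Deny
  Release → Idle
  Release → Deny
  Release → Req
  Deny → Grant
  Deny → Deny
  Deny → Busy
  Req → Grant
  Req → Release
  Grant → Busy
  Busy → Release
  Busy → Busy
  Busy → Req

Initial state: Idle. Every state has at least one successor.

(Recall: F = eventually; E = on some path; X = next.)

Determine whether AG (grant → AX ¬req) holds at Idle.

States satisfying grant → AX ¬req: {Idle, Deny, Req, Grant, Busy}.
States satisfying AG (grant → AX ¬req): ∅.
Release is reachable from Idle and violates grant → AX ¬req, so AG fails at Idle.
Idle ∉ Sat(AG (grant → AX ¬req)).

Violated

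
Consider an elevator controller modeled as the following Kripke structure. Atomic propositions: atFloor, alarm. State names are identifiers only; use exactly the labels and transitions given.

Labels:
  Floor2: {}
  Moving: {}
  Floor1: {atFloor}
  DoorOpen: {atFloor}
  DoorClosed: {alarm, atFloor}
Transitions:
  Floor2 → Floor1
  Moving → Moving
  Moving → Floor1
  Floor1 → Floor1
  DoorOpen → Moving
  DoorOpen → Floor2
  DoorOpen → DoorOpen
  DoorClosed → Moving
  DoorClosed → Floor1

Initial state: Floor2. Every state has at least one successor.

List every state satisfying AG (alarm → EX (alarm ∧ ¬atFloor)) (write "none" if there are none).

States satisfying alarm → EX (alarm ∧ ¬atFloor): {Floor2, Moving, Floor1, DoorOpen}.
States satisfying AG (alarm → EX (alarm ∧ ¬atFloor)): {Floor2, Moving, Floor1, DoorOpen}.

{Floor2, Moving, Floor1, DoorOpen}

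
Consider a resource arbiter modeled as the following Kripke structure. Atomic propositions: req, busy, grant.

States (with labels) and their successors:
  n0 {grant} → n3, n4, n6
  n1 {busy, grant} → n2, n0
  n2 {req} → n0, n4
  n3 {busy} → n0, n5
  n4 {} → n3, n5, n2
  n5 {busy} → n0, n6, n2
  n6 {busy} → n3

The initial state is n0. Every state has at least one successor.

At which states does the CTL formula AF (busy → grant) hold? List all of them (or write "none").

{n0, n1, n2, n4}

States satisfying busy → grant: {n0, n1, n2, n4}.
States satisfying AF (busy → grant): {n0, n1, n2, n4}.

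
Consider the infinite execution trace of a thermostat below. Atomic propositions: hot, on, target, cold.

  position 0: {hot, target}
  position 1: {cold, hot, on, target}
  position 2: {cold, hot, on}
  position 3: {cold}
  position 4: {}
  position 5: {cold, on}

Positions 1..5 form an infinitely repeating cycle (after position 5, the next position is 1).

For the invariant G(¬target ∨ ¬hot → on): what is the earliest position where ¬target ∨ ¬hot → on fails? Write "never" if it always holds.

3

Check ¬target ∨ ¬hot → on at each position in order: 0 ✓, 1 ✓, 2 ✓.
At position 3 the labels are {cold}, so ¬target ∨ ¬hot → on is false there. This is the first violation.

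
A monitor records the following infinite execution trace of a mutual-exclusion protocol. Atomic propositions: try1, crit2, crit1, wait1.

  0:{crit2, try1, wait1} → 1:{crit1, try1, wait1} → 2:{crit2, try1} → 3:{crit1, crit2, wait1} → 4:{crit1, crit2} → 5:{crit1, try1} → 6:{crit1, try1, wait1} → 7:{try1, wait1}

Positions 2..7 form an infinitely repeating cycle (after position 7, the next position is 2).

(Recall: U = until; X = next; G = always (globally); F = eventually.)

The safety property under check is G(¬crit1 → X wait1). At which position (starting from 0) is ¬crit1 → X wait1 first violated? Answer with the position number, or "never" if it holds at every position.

Check ¬crit1 → X wait1 at each position in order: 0 ✓, 1 ✓, 2 ✓, 3 ✓, 4 ✓, 5 ✓, 6 ✓.
At position 7 the labels are {try1, wait1} and the next position 2 has {crit2, try1}, so ¬crit1 → X wait1 is false there. This is the first violation.

7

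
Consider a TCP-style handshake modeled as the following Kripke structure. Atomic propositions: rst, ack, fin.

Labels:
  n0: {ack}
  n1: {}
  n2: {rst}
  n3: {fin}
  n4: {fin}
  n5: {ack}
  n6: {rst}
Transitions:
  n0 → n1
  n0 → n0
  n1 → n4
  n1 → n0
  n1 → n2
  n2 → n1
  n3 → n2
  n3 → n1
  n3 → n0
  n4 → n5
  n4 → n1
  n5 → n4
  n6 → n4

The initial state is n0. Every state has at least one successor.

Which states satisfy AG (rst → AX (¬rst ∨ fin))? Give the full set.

{n0, n1, n2, n3, n4, n5, n6}

States satisfying rst → AX (¬rst ∨ fin): {n0, n1, n2, n3, n4, n5, n6}.
States satisfying AG (rst → AX (¬rst ∨ fin)): {n0, n1, n2, n3, n4, n5, n6}.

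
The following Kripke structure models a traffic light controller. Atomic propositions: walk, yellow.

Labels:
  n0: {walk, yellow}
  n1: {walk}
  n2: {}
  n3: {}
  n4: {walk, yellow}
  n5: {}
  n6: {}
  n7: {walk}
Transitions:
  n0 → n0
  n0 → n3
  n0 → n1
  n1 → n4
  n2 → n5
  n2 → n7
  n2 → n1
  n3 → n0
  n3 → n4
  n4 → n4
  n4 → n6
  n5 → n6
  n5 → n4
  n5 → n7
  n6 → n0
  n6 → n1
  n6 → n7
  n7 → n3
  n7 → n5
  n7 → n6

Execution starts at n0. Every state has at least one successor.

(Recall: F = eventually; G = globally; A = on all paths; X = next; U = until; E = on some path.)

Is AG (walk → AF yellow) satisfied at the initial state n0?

No

States satisfying walk → AF yellow: {n0, n1, n2, n3, n4, n5, n6}.
States satisfying AG (walk → AF yellow): ∅.
n7 is reachable from n0 and violates walk → AF yellow, so AG fails at n0.
n0 ∉ Sat(AG (walk → AF yellow)).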